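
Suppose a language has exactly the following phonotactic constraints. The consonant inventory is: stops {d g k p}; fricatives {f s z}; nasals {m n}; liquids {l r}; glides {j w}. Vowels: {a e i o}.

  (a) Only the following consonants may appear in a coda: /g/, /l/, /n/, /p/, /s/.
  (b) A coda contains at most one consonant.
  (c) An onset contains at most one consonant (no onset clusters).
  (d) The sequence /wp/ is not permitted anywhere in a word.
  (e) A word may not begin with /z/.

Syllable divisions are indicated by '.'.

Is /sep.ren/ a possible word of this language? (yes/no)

/sep.ren/ — σ1 onset /s/, coda /p/ ok; σ2 onset /r/, coda /n/ ok → licit

yes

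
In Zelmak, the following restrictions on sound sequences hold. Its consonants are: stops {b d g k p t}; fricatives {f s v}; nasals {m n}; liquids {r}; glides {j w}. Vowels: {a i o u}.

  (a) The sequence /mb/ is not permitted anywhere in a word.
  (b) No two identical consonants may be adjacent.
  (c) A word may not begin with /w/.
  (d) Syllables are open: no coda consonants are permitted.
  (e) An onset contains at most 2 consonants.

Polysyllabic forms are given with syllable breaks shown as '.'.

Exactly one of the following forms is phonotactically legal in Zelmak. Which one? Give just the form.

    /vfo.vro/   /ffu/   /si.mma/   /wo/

/vfo.vro/

/vfo.vro/ — σ1 onset /vf/ (2C), coda /∅/ ok; σ2 onset /vr/ (2C), coda /∅/ ok → phonotactically legal
/ffu/ — violates constraint (b): adjacent identical consonants /ff/ → phonotactically illegal
/si.mma/ — violates constraint (b): adjacent identical consonants /mm/ → phonotactically illegal
/wo/ — violates constraint (c): word begins with /w/ → phonotactically illegal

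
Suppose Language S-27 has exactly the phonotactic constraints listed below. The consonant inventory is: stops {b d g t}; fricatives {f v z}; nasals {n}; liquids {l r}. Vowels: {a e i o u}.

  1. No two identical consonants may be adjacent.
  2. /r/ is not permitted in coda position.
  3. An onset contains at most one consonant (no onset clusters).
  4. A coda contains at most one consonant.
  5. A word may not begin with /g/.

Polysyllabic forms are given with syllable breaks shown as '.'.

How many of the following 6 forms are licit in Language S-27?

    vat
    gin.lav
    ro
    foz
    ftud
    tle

vat — σ1 onset /v/, coda /t/ ok → licit
gin.lav — violates constraint 5: word begins with /g/ → illicit
ro — σ1 onset /r/, coda /∅/ ok → licit
foz — σ1 onset /f/, coda /z/ ok → licit
ftud — violates constraint 3: syllable 1 onset /ft/ has 2 consonants (> 1) → illicit
tle — violates constraint 3: syllable 1 onset /tl/ has 2 consonants (> 1) → illicit
Licit: vat, ro, foz → 3.

3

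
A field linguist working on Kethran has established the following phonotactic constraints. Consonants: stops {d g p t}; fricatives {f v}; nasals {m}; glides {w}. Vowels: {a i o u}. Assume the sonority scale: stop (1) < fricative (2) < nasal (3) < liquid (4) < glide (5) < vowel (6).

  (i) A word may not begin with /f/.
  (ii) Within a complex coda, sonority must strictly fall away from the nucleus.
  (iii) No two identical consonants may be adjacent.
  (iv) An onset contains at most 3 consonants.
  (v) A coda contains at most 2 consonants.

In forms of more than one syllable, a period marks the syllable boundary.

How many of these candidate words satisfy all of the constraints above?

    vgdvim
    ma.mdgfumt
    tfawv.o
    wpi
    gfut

vgdvim — violates constraint (iv): syllable 1 onset /vgdv/ has 4 consonants (> 3) → not permitted
ma.mdgfumt — violates constraint (iv): syllable 2 onset /mdgf/ has 4 consonants (> 3) → not permitted
tfawv.o — σ1 onset /tf/ (2C), coda /wv/ (5→2 falls) ok; σ2 onset /∅/, coda /∅/ ok → permitted
wpi — σ1 onset /wp/ (2C), coda /∅/ ok → permitted
gfut — σ1 onset /gf/ (2C), coda /t/ ok → permitted
Permitted: tfawv.o, wpi, gfut → 3.

3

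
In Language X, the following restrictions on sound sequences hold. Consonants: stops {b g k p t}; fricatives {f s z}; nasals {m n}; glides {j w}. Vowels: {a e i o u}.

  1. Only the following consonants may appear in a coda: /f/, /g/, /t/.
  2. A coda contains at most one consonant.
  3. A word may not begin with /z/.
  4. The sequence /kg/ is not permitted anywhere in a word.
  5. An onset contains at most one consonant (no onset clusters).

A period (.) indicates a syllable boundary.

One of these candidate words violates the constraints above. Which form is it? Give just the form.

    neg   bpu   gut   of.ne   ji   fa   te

neg — σ1 onset /n/, coda /g/ ok → licit
bpu — violates constraint 5: syllable 1 onset /bp/ has 2 consonants (> 1) → illicit
gut — σ1 onset /g/, coda /t/ ok → licit
of.ne — σ1 onset /∅/, coda /f/ ok; σ2 onset /n/, coda /∅/ ok → licit
ji — σ1 onset /j/, coda /∅/ ok → licit
fa — σ1 onset /f/, coda /∅/ ok → licit
te — σ1 onset /t/, coda /∅/ ok → licit

bpu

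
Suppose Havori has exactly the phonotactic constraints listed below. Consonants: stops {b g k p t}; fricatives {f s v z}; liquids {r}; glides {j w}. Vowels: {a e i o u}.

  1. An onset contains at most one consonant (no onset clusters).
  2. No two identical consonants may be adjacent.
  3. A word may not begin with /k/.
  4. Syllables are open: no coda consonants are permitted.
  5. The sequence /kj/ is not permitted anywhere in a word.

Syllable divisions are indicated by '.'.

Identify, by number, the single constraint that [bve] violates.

[bve]: syllable 1 onset /bv/ has 2 consonants (> 1).
This is a violation of constraint 1: "An onset contains at most one consonant (no onset clusters)."
The remaining constraints (2, 3, 4, 5) are satisfied.

1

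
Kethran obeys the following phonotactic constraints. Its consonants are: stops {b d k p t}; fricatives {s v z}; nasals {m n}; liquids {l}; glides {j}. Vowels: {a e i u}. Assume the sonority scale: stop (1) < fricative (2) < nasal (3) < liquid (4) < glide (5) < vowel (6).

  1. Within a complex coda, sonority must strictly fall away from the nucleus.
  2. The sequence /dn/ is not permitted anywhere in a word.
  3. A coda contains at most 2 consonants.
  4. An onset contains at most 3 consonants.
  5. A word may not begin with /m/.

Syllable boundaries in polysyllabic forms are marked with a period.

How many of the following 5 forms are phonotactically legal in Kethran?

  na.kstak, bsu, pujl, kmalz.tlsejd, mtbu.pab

na.kstak — σ1 onset /n/, coda /∅/ ok; σ2 onset /kst/ (3C), coda /k/ ok → phonotactically legal
bsu — σ1 onset /bs/ (2C), coda /∅/ ok → phonotactically legal
pujl — σ1 onset /p/, coda /jl/ (5→4 falls) ok → phonotactically legal
kmalz.tlsejd — σ1 onset /km/ (2C), coda /lz/ (4→2 falls) ok; σ2 onset /tls/ (3C), coda /jd/ (5→1 falls) ok → phonotactically legal
mtbu.pab — violates constraint 5: word begins with /m/ → phonotactically illegal
Phonotactically legal: na.kstak, bsu, pujl, kmalz.tlsejd → 4.

4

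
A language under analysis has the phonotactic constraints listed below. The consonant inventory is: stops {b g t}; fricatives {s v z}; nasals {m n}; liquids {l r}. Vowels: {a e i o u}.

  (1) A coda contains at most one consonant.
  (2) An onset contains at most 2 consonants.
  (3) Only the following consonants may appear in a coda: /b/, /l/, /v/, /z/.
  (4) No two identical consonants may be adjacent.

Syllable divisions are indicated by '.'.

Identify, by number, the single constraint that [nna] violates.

[nna]: adjacent identical consonants /nn/.
This is a violation of constraint 4: "No two identical consonants may be adjacent."
The remaining constraints (1, 2, 3) are satisfied.

4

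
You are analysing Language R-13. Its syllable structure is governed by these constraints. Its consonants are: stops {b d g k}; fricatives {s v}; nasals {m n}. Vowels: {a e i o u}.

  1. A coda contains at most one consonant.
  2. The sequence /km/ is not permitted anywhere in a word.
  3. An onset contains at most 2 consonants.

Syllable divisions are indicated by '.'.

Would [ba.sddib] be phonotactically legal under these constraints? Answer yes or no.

no

[ba.sddib] — violates constraint 3: syllable 2 onset /sdd/ has 3 consonants (> 2) → phonotactically illegal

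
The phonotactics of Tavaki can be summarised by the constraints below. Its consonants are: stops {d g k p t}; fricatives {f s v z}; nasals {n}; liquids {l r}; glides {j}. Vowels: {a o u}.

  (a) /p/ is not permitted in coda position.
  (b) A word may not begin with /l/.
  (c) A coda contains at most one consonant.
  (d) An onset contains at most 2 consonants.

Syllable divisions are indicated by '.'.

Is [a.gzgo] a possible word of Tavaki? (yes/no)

[a.gzgo] — violates constraint (d): syllable 2 onset /gzg/ has 3 consonants (> 2) → phonotactically illegal

no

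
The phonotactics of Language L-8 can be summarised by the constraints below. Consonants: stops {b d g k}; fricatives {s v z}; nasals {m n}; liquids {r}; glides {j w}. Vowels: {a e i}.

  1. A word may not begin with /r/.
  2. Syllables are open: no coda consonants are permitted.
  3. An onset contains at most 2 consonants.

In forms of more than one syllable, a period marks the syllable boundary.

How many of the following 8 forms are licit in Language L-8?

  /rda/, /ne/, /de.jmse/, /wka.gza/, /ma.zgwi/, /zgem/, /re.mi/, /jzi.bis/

/rda/ — violates constraint 1: word begins with /r/ → illicit
/ne/ — σ1 onset /n/, coda /∅/ ok → licit
/de.jmse/ — violates constraint 3: syllable 2 onset /jms/ has 3 consonants (> 2) → illicit
/wka.gza/ — σ1 onset /wk/ (2C), coda /∅/ ok; σ2 onset /gz/ (2C), coda /∅/ ok → licit
/ma.zgwi/ — violates constraint 3: syllable 2 onset /zgw/ has 3 consonants (> 2) → illicit
/zgem/ — violates constraint 2: syllable 1 coda /m/ has 1 consonant (> 0) → illicit
/re.mi/ — violates constraint 1: word begins with /r/ → illicit
/jzi.bis/ — violates constraint 2: syllable 2 coda /s/ has 1 consonant (> 0) → illicit
Licit: /ne/, /wka.gza/ → 2.

2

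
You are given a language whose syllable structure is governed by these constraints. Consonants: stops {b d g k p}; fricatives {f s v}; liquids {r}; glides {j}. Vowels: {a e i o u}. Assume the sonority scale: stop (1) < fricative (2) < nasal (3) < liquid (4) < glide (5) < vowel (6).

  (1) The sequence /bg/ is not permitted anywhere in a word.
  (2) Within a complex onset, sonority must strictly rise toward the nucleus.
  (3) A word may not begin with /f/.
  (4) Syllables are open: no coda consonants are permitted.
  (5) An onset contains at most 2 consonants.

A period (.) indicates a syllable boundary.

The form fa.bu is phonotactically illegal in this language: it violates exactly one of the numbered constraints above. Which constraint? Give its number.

fa.bu: word begins with /f/.
This is a violation of constraint 3: "A word may not begin with /f/."
The remaining constraints (1, 2, 4, 5) are satisfied.

3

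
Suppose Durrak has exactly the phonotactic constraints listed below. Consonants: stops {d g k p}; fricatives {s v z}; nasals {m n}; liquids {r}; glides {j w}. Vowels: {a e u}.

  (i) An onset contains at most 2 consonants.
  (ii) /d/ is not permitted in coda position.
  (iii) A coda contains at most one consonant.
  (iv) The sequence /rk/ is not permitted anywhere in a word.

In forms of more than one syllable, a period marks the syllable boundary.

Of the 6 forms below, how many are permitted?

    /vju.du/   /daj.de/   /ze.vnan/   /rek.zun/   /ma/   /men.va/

/vju.du/ — σ1 onset /vj/ (2C), coda /∅/ ok; σ2 onset /d/, coda /∅/ ok → permitted
/daj.de/ — σ1 onset /d/, coda /j/ ok; σ2 onset /d/, coda /∅/ ok → permitted
/ze.vnan/ — σ1 onset /z/, coda /∅/ ok; σ2 onset /vn/ (2C), coda /n/ ok → permitted
/rek.zun/ — σ1 onset /r/, coda /k/ ok; σ2 onset /z/, coda /n/ ok → permitted
/ma/ — σ1 onset /m/, coda /∅/ ok → permitted
/men.va/ — σ1 onset /m/, coda /n/ ok; σ2 onset /v/, coda /∅/ ok → permitted
Permitted: /vju.du/, /daj.de/, /ze.vnan/, /rek.zun/, /ma/, /men.va/ → 6.

6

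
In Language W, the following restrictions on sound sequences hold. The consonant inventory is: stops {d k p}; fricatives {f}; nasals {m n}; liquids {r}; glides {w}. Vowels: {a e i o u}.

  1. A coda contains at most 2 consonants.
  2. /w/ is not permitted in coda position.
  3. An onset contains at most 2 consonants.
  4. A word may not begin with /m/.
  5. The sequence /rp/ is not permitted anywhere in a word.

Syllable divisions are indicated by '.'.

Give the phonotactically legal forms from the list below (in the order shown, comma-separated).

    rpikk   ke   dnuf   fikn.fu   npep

rpikk — violates constraint 5: contains banned sequence /rp/ → phonotactically illegal
ke — σ1 onset /k/, coda /∅/ ok → phonotactically legal
dnuf — σ1 onset /dn/ (2C), coda /f/ ok → phonotactically legal
fikn.fu — σ1 onset /f/, coda /kn/ (2C) ok; σ2 onset /f/, coda /∅/ ok → phonotactically legal
npep — σ1 onset /np/ (2C), coda /p/ ok → phonotactically legal

ke, dnuf, fikn.fu, npep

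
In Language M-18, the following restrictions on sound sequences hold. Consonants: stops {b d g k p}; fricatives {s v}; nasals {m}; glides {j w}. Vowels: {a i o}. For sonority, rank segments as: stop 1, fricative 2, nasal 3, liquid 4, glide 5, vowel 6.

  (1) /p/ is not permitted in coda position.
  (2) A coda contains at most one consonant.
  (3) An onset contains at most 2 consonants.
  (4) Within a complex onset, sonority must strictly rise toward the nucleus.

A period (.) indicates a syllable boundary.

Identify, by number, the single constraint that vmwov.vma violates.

3

vmwov.vma: syllable 1 onset /vmw/ has 3 consonants (> 2).
This is a violation of constraint 3: "An onset contains at most 2 consonants."
The remaining constraints (1, 2, 4) are satisfied.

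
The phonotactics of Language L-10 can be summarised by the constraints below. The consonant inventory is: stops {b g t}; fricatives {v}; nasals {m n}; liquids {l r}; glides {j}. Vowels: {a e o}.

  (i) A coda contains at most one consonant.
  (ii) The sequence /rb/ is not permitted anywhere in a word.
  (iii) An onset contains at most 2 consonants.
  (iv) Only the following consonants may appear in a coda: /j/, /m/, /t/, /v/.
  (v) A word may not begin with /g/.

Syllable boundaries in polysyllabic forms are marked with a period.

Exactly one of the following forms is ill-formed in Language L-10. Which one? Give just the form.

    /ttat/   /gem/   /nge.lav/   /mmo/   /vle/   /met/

/gem/

/ttat/ — σ1 onset /tt/ (2C), coda /t/ ok → well-formed
/gem/ — violates constraint (v): word begins with /g/ → ill-formed
/nge.lav/ — σ1 onset /ng/ (2C), coda /∅/ ok; σ2 onset /l/, coda /v/ ok → well-formed
/mmo/ — σ1 onset /mm/ (2C), coda /∅/ ok → well-formed
/vle/ — σ1 onset /vl/ (2C), coda /∅/ ok → well-formed
/met/ — σ1 onset /m/, coda /t/ ok → well-formed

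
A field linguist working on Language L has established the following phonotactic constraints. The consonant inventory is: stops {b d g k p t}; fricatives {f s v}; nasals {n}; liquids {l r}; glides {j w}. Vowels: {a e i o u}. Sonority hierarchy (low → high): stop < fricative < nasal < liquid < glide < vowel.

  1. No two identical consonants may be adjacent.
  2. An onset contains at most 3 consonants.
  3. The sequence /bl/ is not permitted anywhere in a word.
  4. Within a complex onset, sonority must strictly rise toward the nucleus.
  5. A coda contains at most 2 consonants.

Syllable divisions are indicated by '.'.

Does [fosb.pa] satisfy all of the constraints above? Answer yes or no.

[fosb.pa] — σ1 onset /f/, coda /sb/ (2C) ok; σ2 onset /p/, coda /∅/ ok → permitted

yes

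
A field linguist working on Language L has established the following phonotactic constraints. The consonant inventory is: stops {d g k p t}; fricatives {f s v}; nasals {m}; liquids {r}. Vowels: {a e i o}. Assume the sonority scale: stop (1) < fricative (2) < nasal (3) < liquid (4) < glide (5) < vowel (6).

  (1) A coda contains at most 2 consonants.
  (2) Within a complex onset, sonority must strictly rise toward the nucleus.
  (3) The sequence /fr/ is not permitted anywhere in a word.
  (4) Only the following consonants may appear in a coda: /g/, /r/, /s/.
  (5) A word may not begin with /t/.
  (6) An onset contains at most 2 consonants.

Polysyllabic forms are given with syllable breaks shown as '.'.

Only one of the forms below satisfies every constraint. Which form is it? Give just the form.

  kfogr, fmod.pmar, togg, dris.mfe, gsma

kfogr

kfogr — σ1 onset /kf/ (1→2 rises), coda /gr/ (2C) ok → permitted
fmod.pmar — violates constraint 4: syllable 1 coda contains /d/, which is not a licensed coda consonant → not permitted
togg — violates constraint 5: word begins with /t/ → not permitted
dris.mfe — violates constraint 2: syllable 2 onset /mf/: /m/ (nasal, 3) → /f/ (fricative, 2) does not rise → not permitted
gsma — violates constraint 6: syllable 1 onset /gsm/ has 3 consonants (> 2) → not permitted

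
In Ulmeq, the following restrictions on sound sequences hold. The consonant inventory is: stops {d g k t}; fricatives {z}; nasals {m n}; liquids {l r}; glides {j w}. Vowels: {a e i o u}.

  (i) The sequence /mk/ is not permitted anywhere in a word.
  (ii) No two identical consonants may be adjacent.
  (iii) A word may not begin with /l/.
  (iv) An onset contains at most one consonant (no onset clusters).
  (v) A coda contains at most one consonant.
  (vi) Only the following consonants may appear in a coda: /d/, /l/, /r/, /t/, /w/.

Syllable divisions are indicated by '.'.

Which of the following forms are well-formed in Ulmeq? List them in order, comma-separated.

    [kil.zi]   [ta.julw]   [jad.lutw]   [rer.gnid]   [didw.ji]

[kil.zi] — σ1 onset /k/, coda /l/ ok; σ2 onset /z/, coda /∅/ ok → well-formed
[ta.julw] — violates constraint (v): syllable 2 coda /lw/ has 2 consonants (> 1) → ill-formed
[jad.lutw] — violates constraint (v): syllable 2 coda /tw/ has 2 consonants (> 1) → ill-formed
[rer.gnid] — violates constraint (iv): syllable 2 onset /gn/ has 2 consonants (> 1) → ill-formed
[didw.ji] — violates constraint (v): syllable 1 coda /dw/ has 2 consonants (> 1) → ill-formed

[kil.zi]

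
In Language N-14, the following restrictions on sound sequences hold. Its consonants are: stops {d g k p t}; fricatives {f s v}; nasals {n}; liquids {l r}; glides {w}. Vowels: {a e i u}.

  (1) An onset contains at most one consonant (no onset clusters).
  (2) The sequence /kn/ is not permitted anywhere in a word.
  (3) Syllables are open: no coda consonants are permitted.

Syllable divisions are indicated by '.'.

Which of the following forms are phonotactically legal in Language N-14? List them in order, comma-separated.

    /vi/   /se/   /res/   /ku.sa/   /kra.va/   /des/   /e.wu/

/vi/ — σ1 onset /v/, coda /∅/ ok → phonotactically legal
/se/ — σ1 onset /s/, coda /∅/ ok → phonotactically legal
/res/ — violates constraint 3: syllable 1 coda /s/ has 1 consonant (> 0) → phonotactically illegal
/ku.sa/ — σ1 onset /k/, coda /∅/ ok; σ2 onset /s/, coda /∅/ ok → phonotactically legal
/kra.va/ — violates constraint 1: syllable 1 onset /kr/ has 2 consonants (> 1) → phonotactically illegal
/des/ — violates constraint 3: syllable 1 coda /s/ has 1 consonant (> 0) → phonotactically illegal
/e.wu/ — σ1 onset /∅/, coda /∅/ ok; σ2 onset /w/, coda /∅/ ok → phonotactically legal

/vi/, /se/, /ku.sa/, /e.wu/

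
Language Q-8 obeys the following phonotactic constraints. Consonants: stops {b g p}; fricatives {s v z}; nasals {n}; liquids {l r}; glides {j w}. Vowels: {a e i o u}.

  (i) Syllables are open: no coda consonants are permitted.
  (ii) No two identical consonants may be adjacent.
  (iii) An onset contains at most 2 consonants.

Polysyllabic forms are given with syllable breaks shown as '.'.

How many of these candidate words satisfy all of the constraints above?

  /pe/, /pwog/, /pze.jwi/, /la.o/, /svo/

4

/pe/ — σ1 onset /p/, coda /∅/ ok → well-formed
/pwog/ — violates constraint (i): syllable 1 coda /g/ has 1 consonant (> 0) → ill-formed
/pze.jwi/ — σ1 onset /pz/ (2C), coda /∅/ ok; σ2 onset /jw/ (2C), coda /∅/ ok → well-formed
/la.o/ — σ1 onset /l/, coda /∅/ ok; σ2 onset /∅/, coda /∅/ ok → well-formed
/svo/ — σ1 onset /sv/ (2C), coda /∅/ ok → well-formed
Well-formed: /pe/, /pze.jwi/, /la.o/, /svo/ → 4.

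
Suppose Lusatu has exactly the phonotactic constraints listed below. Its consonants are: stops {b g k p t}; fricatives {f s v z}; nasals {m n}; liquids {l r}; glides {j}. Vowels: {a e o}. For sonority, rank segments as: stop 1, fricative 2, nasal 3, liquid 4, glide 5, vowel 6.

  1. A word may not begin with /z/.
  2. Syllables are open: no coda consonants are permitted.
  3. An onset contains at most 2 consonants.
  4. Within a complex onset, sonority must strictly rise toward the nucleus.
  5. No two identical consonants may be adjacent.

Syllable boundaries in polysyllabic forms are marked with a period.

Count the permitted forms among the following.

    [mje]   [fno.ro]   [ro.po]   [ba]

[mje] — σ1 onset /mj/ (3→5 rises), coda /∅/ ok → permitted
[fno.ro] — σ1 onset /fn/ (2→3 rises), coda /∅/ ok; σ2 onset /r/, coda /∅/ ok → permitted
[ro.po] — σ1 onset /r/, coda /∅/ ok; σ2 onset /p/, coda /∅/ ok → permitted
[ba] — σ1 onset /b/, coda /∅/ ok → permitted
Permitted: [mje], [fno.ro], [ro.po], [ba] → 4.

4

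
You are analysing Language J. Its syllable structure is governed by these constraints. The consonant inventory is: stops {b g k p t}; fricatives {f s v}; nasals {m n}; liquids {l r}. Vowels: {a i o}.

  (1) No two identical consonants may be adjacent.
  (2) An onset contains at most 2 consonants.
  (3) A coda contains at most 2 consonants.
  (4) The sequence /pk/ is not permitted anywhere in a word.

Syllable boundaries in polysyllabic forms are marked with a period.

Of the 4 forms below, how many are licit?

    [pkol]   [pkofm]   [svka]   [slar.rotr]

[pkol] — violates constraint 4: contains banned sequence /pk/ → illicit
[pkofm] — violates constraint 4: contains banned sequence /pk/ → illicit
[svka] — violates constraint 2: syllable 1 onset /svk/ has 3 consonants (> 2) → illicit
[slar.rotr] — violates constraint 1: adjacent identical consonants /rr/ → illicit
No form is licit → 0.

0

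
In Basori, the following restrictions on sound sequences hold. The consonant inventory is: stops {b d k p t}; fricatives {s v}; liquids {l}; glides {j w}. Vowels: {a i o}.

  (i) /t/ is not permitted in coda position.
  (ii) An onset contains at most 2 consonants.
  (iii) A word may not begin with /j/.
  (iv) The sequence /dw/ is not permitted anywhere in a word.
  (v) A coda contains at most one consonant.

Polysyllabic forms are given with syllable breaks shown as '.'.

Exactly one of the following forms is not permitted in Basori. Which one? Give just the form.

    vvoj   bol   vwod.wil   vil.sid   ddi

vvoj — σ1 onset /vv/ (2C), coda /j/ ok → permitted
bol — σ1 onset /b/, coda /l/ ok → permitted
vwod.wil — violates constraint (iv): contains banned sequence /dw/ → not permitted
vil.sid — σ1 onset /v/, coda /l/ ok; σ2 onset /s/, coda /d/ ok → permitted
ddi — σ1 onset /dd/ (2C), coda /∅/ ok → permitted

vwod.wil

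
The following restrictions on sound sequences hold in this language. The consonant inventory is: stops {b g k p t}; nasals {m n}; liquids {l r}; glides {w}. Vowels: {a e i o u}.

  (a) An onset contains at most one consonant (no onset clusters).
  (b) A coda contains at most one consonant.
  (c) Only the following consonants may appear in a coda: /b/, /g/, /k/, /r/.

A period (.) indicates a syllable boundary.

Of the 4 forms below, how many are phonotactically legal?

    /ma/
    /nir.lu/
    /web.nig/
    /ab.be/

4

/ma/ — σ1 onset /m/, coda /∅/ ok → phonotactically legal
/nir.lu/ — σ1 onset /n/, coda /r/ ok; σ2 onset /l/, coda /∅/ ok → phonotactically legal
/web.nig/ — σ1 onset /w/, coda /b/ ok; σ2 onset /n/, coda /g/ ok → phonotactically legal
/ab.be/ — σ1 onset /∅/, coda /b/ ok; σ2 onset /b/, coda /∅/ ok → phonotactically legal
Phonotactically legal: /ma/, /nir.lu/, /web.nig/, /ab.be/ → 4.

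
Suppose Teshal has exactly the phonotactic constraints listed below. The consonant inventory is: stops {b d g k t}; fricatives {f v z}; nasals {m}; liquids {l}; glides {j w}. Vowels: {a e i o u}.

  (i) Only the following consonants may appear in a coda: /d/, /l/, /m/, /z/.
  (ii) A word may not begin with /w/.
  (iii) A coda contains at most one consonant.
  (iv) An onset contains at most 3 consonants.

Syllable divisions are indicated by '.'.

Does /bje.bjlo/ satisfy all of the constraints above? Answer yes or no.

/bje.bjlo/ — σ1 onset /bj/ (2C), coda /∅/ ok; σ2 onset /bjl/ (3C), coda /∅/ ok → permitted

yes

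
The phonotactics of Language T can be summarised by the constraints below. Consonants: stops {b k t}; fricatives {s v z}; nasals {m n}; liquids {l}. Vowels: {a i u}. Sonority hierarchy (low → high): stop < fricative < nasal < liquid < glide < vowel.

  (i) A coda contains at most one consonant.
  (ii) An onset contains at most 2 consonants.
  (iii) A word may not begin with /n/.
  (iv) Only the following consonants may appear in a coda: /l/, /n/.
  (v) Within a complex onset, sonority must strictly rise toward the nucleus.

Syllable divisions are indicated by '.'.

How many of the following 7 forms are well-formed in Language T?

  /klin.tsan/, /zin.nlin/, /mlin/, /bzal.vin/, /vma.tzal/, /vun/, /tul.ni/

/klin.tsan/ — σ1 onset /kl/ (1→4 rises), coda /n/ ok; σ2 onset /ts/ (1→2 rises), coda /n/ ok → well-formed
/zin.nlin/ — σ1 onset /z/, coda /n/ ok; σ2 onset /nl/ (3→4 rises), coda /n/ ok → well-formed
/mlin/ — σ1 onset /ml/ (3→4 rises), coda /n/ ok → well-formed
/bzal.vin/ — σ1 onset /bz/ (1→2 rises), coda /l/ ok; σ2 onset /v/, coda /n/ ok → well-formed
/vma.tzal/ — σ1 onset /vm/ (2→3 rises), coda /∅/ ok; σ2 onset /tz/ (1→2 rises), coda /l/ ok → well-formed
/vun/ — σ1 onset /v/, coda /n/ ok → well-formed
/tul.ni/ — σ1 onset /t/, coda /l/ ok; σ2 onset /n/, coda /∅/ ok → well-formed
Well-formed: /klin.tsan/, /zin.nlin/, /mlin/, /bzal.vin/, /vma.tzal/, /vun/, /tul.ni/ → 7.

7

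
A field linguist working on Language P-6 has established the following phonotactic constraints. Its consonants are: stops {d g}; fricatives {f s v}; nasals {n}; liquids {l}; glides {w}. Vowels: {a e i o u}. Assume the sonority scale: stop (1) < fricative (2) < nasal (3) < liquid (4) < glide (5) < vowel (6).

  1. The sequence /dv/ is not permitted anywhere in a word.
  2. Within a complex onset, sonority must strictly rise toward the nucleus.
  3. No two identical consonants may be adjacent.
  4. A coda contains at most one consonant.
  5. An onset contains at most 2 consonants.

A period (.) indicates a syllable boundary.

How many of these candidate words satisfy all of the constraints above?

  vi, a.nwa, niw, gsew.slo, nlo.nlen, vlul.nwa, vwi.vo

vi — σ1 onset /v/, coda /∅/ ok → licit
a.nwa — σ1 onset /∅/, coda /∅/ ok; σ2 onset /nw/ (3→5 rises), coda /∅/ ok → licit
niw — σ1 onset /n/, coda /w/ ok → licit
gsew.slo — σ1 onset /gs/ (1→2 rises), coda /w/ ok; σ2 onset /sl/ (2→4 rises), coda /∅/ ok → licit
nlo.nlen — σ1 onset /nl/ (3→4 rises), coda /∅/ ok; σ2 onset /nl/ (3→4 rises), coda /n/ ok → licit
vlul.nwa — σ1 onset /vl/ (2→4 rises), coda /l/ ok; σ2 onset /nw/ (3→5 rises), coda /∅/ ok → licit
vwi.vo — σ1 onset /vw/ (2→5 rises), coda /∅/ ok; σ2 onset /v/, coda /∅/ ok → licit
Licit: vi, a.nwa, niw, gsew.slo, nlo.nlen, vlul.nwa, vwi.vo → 7.

7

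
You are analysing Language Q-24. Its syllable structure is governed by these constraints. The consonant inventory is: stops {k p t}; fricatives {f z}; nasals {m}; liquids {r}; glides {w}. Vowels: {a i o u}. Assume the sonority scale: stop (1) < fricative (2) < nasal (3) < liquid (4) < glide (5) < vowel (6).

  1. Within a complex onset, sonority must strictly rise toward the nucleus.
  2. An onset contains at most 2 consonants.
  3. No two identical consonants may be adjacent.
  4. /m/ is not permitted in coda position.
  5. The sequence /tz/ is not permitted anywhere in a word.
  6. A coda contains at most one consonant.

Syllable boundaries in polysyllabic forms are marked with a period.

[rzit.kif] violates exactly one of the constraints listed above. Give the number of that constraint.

[rzit.kif]: syllable 1 onset /rz/: /r/ (liquid, 4) → /z/ (fricative, 2) does not rise.
This is a violation of constraint 1: "Within a complex onset, sonority must strictly rise toward the nucleus."
The remaining constraints (2, 3, 4, 5, 6) are satisfied.

1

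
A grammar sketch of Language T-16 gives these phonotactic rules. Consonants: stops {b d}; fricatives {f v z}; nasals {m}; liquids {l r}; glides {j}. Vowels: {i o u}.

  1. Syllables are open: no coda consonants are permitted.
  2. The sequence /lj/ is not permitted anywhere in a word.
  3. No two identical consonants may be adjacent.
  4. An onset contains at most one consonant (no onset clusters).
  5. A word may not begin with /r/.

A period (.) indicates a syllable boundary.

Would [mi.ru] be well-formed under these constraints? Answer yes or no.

yes

[mi.ru] — σ1 onset /m/, coda /∅/ ok; σ2 onset /r/, coda /∅/ ok → well-formed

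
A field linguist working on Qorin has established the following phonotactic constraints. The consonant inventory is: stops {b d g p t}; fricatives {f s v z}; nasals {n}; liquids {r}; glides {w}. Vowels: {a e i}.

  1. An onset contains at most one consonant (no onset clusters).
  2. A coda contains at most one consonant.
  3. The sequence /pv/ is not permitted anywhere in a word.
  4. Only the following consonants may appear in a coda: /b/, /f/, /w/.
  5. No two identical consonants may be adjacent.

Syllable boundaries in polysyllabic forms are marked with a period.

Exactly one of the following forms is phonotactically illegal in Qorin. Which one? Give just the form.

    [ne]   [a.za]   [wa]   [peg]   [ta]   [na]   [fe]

[ne] — σ1 onset /n/, coda /∅/ ok → phonotactically legal
[a.za] — σ1 onset /∅/, coda /∅/ ok; σ2 onset /z/, coda /∅/ ok → phonotactically legal
[wa] — σ1 onset /w/, coda /∅/ ok → phonotactically legal
[peg] — violates constraint 4: syllable 1 coda contains /g/, which is not a licensed coda consonant → phonotactically illegal
[ta] — σ1 onset /t/, coda /∅/ ok → phonotactically legal
[na] — σ1 onset /n/, coda /∅/ ok → phonotactically legal
[fe] — σ1 onset /f/, coda /∅/ ok → phonotactically legal

[peg]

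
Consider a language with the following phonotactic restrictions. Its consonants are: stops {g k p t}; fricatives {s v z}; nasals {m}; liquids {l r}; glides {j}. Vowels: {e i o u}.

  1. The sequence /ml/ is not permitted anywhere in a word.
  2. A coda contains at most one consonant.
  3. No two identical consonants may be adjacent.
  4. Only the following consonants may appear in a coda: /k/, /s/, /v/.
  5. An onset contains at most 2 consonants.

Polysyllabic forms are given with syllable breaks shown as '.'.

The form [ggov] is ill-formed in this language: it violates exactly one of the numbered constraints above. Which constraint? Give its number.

3

[ggov]: adjacent identical consonants /gg/.
This is a violation of constraint 3: "No two identical consonants may be adjacent."
The remaining constraints (1, 2, 4, 5) are satisfied.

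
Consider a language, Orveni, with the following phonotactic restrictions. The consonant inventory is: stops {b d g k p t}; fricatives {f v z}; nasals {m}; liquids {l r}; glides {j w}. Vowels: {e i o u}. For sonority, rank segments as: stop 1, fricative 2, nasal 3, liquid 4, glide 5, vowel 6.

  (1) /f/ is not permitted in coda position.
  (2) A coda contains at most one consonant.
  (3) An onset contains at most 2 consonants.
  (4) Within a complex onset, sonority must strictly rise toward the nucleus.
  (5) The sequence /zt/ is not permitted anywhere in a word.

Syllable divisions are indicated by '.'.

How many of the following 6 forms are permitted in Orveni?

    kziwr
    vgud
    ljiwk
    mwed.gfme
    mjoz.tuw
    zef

kziwr — violates constraint 2: syllable 1 coda /wr/ has 2 consonants (> 1) → not permitted
vgud — violates constraint 4: syllable 1 onset /vg/: /v/ (fricative, 2) → /g/ (stop, 1) does not rise → not permitted
ljiwk — violates constraint 2: syllable 1 coda /wk/ has 2 consonants (> 1) → not permitted
mwed.gfme — violates constraint 3: syllable 2 onset /gfm/ has 3 consonants (> 2) → not permitted
mjoz.tuw — violates constraint 5: contains banned sequence /zt/ → not permitted
zef — violates constraint 1: syllable 1 coda contains /f/ → not permitted
No form is permitted → 0.

0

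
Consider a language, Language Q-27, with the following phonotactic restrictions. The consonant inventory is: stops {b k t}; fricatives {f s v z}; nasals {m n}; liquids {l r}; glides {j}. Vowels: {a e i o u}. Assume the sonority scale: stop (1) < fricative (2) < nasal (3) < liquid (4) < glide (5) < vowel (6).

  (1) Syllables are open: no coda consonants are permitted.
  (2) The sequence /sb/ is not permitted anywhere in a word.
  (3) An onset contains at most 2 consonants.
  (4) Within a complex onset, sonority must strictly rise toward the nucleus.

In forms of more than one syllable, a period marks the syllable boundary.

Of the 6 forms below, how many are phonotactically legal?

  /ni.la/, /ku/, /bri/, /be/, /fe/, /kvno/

5

/ni.la/ — σ1 onset /n/, coda /∅/ ok; σ2 onset /l/, coda /∅/ ok → phonotactically legal
/ku/ — σ1 onset /k/, coda /∅/ ok → phonotactically legal
/bri/ — σ1 onset /br/ (1→4 rises), coda /∅/ ok → phonotactically legal
/be/ — σ1 onset /b/, coda /∅/ ok → phonotactically legal
/fe/ — σ1 onset /f/, coda /∅/ ok → phonotactically legal
/kvno/ — violates constraint 3: syllable 1 onset /kvn/ has 3 consonants (> 2) → phonotactically illegal
Phonotactically legal: /ni.la/, /ku/, /bri/, /be/, /fe/ → 5.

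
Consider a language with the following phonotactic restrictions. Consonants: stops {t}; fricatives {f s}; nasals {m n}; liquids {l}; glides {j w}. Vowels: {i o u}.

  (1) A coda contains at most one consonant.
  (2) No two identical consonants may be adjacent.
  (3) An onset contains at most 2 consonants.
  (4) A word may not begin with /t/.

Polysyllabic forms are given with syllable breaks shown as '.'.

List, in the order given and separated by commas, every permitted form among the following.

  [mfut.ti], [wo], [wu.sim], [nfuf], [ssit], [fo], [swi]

[mfut.ti] — violates constraint 2: adjacent identical consonants /tt/ → not permitted
[wo] — σ1 onset /w/, coda /∅/ ok → permitted
[wu.sim] — σ1 onset /w/, coda /∅/ ok; σ2 onset /s/, coda /m/ ok → permitted
[nfuf] — σ1 onset /nf/ (2C), coda /f/ ok → permitted
[ssit] — violates constraint 2: adjacent identical consonants /ss/ → not permitted
[fo] — σ1 onset /f/, coda /∅/ ok → permitted
[swi] — σ1 onset /sw/ (2C), coda /∅/ ok → permitted

[wo], [wu.sim], [nfuf], [fo], [swi]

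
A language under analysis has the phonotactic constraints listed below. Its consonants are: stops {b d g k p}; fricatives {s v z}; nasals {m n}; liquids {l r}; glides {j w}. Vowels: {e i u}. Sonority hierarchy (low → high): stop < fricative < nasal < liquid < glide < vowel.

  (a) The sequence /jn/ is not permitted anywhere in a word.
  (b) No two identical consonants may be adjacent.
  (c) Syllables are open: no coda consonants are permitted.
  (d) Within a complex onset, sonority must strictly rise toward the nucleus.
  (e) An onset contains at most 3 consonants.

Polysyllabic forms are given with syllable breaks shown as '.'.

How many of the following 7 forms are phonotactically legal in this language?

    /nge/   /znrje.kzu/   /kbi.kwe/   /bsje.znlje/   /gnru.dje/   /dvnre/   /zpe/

1

/nge/ — violates constraint (d): syllable 1 onset /ng/: /n/ (nasal, 3) → /g/ (stop, 1) does not rise → phonotactically illegal
/znrje.kzu/ — violates constraint (e): syllable 1 onset /znrj/ has 4 consonants (> 3) → phonotactically illegal
/kbi.kwe/ — violates constraint (d): syllable 1 onset /kb/: /k/ (stop, 1) → /b/ (stop, 1) does not rise → phonotactically illegal
/bsje.znlje/ — violates constraint (e): syllable 2 onset /znlj/ has 4 consonants (> 3) → phonotactically illegal
/gnru.dje/ — σ1 onset /gnr/ (1→3→4 rises), coda /∅/ ok; σ2 onset /dj/ (1→5 rises), coda /∅/ ok → phonotactically legal
/dvnre/ — violates constraint (e): syllable 1 onset /dvnr/ has 4 consonants (> 3) → phonotactically illegal
/zpe/ — violates constraint (d): syllable 1 onset /zp/: /z/ (fricative, 2) → /p/ (stop, 1) does not rise → phonotactically illegal
Phonotactically legal: /gnru.dje/ → 1.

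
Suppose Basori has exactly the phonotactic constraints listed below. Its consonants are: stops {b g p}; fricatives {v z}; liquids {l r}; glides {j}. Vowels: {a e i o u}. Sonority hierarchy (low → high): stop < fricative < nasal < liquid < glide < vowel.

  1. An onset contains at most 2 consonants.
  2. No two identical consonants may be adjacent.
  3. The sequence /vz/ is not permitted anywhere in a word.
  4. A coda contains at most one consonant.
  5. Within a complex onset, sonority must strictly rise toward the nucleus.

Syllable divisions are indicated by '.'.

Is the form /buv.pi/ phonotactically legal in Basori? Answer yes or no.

/buv.pi/ — σ1 onset /b/, coda /v/ ok; σ2 onset /p/, coda /∅/ ok → phonotactically legal

yes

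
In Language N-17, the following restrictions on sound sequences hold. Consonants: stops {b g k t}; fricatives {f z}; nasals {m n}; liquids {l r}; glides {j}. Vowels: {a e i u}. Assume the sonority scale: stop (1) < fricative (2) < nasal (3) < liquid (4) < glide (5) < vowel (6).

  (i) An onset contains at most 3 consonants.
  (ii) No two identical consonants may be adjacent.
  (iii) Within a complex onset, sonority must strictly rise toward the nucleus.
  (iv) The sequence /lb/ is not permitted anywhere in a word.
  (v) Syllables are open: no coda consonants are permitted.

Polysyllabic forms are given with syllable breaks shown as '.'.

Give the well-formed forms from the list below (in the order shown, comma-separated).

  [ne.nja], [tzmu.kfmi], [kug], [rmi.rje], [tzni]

[ne.nja] — σ1 onset /n/, coda /∅/ ok; σ2 onset /nj/ (3→5 rises), coda /∅/ ok → well-formed
[tzmu.kfmi] — σ1 onset /tzm/ (1→2→3 rises), coda /∅/ ok; σ2 onset /kfm/ (1→2→3 rises), coda /∅/ ok → well-formed
[kug] — violates constraint (v): syllable 1 coda /g/ has 1 consonant (> 0) → ill-formed
[rmi.rje] — violates constraint (iii): syllable 1 onset /rm/: /r/ (liquid, 4) → /m/ (nasal, 3) does not rise → ill-formed
[tzni] — σ1 onset /tzn/ (1→2→3 rises), coda /∅/ ok → well-formed

[ne.nja], [tzmu.kfmi], [tzni]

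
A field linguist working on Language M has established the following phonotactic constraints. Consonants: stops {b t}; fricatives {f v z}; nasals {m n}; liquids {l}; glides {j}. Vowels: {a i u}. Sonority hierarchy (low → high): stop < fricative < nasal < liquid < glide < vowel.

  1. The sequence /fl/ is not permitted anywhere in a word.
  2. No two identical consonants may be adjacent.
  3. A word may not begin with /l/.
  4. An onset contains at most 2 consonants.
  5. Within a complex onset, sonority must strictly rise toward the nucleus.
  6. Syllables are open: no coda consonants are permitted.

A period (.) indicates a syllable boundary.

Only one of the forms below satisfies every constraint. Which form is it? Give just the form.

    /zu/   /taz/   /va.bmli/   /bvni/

/zu/

/zu/ — σ1 onset /z/, coda /∅/ ok → well-formed
/taz/ — violates constraint 6: syllable 1 coda /z/ has 1 consonant (> 0) → ill-formed
/va.bmli/ — violates constraint 4: syllable 2 onset /bml/ has 3 consonants (> 2) → ill-formed
/bvni/ — violates constraint 4: syllable 1 onset /bvn/ has 3 consonants (> 2) → ill-formed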